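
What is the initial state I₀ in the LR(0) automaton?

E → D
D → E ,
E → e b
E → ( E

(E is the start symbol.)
First, augment the grammar with E' → E
I₀ = CLOSURE({ [E' → . E] }):
  [E' → . E] has the dot before E: add [E → . D], [E → . e b], [E → . ( E]
  [E → . D] has the dot before D: add [D → . E ,]
No further items can be added.

I₀ = { [D → . E ,], [E → . ( E], [E → . D], [E → . e b], [E' → . E] }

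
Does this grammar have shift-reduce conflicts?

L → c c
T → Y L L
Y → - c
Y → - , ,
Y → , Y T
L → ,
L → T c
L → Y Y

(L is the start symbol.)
Augment with L' → L and build the canonical LR(0) collection (I0 = CLOSURE({[L' → . L]}), then GOTO on every symbol after a dot until no new states appear). It has 19 states:
  I0: { [L → . ,], [L → . T c], [L → . Y Y], [L → . c c], [L' → . L], [T → . Y L L], [Y → . , Y T], [Y → . - , ,], [Y → . - c] }  — shift
  I1: { [L → , .], [Y → , . Y T], [Y → . , Y T], [Y → . - , ,], [Y → . - c] }  — shift, reduce
  I2: { [Y → - . , ,], [Y → - . c] }  — shift
  I3: { [L' → L .] }  — accept
  I4: { [L → T . c] }  — shift
  I5: { [L → . ,], [L → . T c], [L → . Y Y], [L → . c c], [L → Y . Y], [T → . Y L L], [T → Y . L L], [Y → . , Y T], [Y → . - , ,], [Y → . - c] }  — shift
  I6: { [L → c . c] }  — shift
  I7: { [L → c c .] }  — reduce
  I8: { [L → . ,], [L → . T c], [L → . Y Y], [L → . c c], [T → . Y L L], [T → Y L . L], [Y → . , Y T], [Y → . - , ,], [Y → . - c] }  — shift
  I9: { [L → . ,], [L → . T c], [L → . Y Y], [L → . c c], [L → Y . Y], [L → Y Y .], [T → . Y L L], [T → Y . L L], [Y → . , Y T], [Y → . - , ,], [Y → . - c] }  — shift, reduce
  I10: { [T → Y L L .] }  — reduce
  I11: { [L → T c .] }  — reduce
  I12: { [Y → - , . ,] }  — shift
  I13: { [Y → - c .] }  — reduce
  I14: { [Y → - , , .] }  — reduce
  I15: { [Y → , . Y T], [Y → . , Y T], [Y → . - , ,], [Y → . - c] }  — shift
  I16: { [T → . Y L L], [Y → , Y . T], [Y → . , Y T], [Y → . - , ,], [Y → . - c] }  — shift
  I17: { [Y → , Y T .] }  — reduce
  I18: { [L → . ,], [L → . T c], [L → . Y Y], [L → . c c], [T → . Y L L], [T → Y . L L], [Y → . , Y T], [Y → . - , ,], [Y → . - c] }  — shift

I1 contains reduce item [L → , .] and shift items [Y → . , Y T], [Y → . - , ,], [Y → . - c] — shift-reduce conflict.
I9 contains reduce item [L → Y Y .] and shift items [L → . ,], [L → . c c], [Y → . , Y T], [Y → . - , ,], [Y → . - c] — shift-reduce conflict.

Answer: Yes — I1: [L → , .] vs [Y → . , Y T]; I9: [L → Y Y .] vs [L → . ,]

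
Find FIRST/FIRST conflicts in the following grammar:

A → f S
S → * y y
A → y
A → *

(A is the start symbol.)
A FIRST/FIRST conflict occurs when two productions N → α and N → β for the same non-terminal have FIRST(α) ∩ FIRST(β) ≠ ∅ (with ε ∈ FIRST of a nullable right-hand side, so two nullable alternatives also conflict).

Productions for A:
  A → f S: FIRST = { 'f' }
  A → y: FIRST = { 'y' }
  A → *: FIRST = { '*' }
S has only one production, so no FIRST/FIRST conflict is possible there.

All alternatives of each non-terminal have pairwise disjoint FIRST sets.

Answer: No FIRST/FIRST conflicts.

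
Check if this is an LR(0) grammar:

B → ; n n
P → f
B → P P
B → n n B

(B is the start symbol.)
Augment with B' → B and build the canonical LR(0) collection (I0 = CLOSURE({[B' → . B]}), then GOTO on every symbol after a dot until no new states appear). It has 11 states:
  I0: { [B → . ; n n], [B → . P P], [B → . n n B], [B' → . B], [P → . f] }  — shift
  I1: { [B → ; . n n] }  — shift
  I2: { [B' → B .] }  — accept
  I3: { [B → P . P], [P → . f] }  — shift
  I4: { [P → f .] }  — reduce
  I5: { [B → n . n B] }  — shift
  I6: { [B → . ; n n], [B → . P P], [B → . n n B], [B → n n . B], [P → . f] }  — shift
  I7: { [B → n n B .] }  — reduce
  I8: { [B → P P .] }  — reduce
  I9: { [B → ; n . n] }  — shift
  I10: { [B → ; n n .] }  — reduce

Every state is either a pure shift/goto state or contains exactly one complete item and nothing to shift — no conflicts. The grammar is LR(0).

Answer: Yes, the grammar is LR(0)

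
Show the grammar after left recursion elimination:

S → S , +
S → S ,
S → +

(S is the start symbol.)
S → + S'
S' → , + S'
S' → , S'
S' → ε

S is directly left-recursive. The standard transformation for
  A → A α₁ | ... | A α_m | β₁ | ... | β_n
is
  A  → β₁ A' | ... | β_n A'
  A' → α₁ A' | ... | α_m A' | ε

S → + becomes S → + S'
S → S , + becomes S' → , + S'
S → S , becomes S' → , S'
Add S' → ε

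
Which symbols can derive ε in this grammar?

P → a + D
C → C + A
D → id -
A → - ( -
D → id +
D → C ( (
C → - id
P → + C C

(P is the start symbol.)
None

A non-terminal is nullable if it can derive ε (the empty string): either it has an ε-production, or it has a production whose right-hand side consists entirely of nullable non-terminals.

There are no ε-productions, so no non-terminal can derive ε.
No non-terminals are nullable.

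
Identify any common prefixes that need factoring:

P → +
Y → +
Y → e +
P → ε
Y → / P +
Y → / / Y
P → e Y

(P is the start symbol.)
Left-factoring is needed when two productions for the same non-terminal
share a common prefix on the right-hand side.

Productions for P:
  P → +
  P → ε
  P → e Y
Productions for Y:
  Y → +
  Y → e +
  Y → / P +
  Y → / / Y

Found common prefix '/' in productions for Y

Answer: Yes, Y has productions with common prefix '/'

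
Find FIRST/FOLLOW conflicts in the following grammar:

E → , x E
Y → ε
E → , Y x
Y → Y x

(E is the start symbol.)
A FIRST/FOLLOW conflict occurs when a non-terminal N has a nullable alternative N → β (β ⇒* ε) and another alternative N → α with FIRST(α) ∩ FOLLOW(N) ≠ ∅: on such a lookahead the parser cannot decide between expanding α and letting N vanish via β.

Nullable non-terminals: Y.
FIRST sets used below: FIRST(Y) = { 'x', ε }

Y: nullable alternative(s) Y → ε; FOLLOW(Y) = { 'x' }
  Y → ε: FIRST \ {ε} = { } — this is the only nullable alternative, skip
  Y → Y x: FIRST \ {ε} = { 'x' } — overlaps FOLLOW(Y) on { 'x' }: CONFLICT

E has no nullable alternative, so no FIRST/FOLLOW check is needed there.

So the grammar has 1 FIRST/FOLLOW conflict (marked CONFLICT above).

Answer: Yes. Y → Y x with FOLLOW(Y) on { 'x' }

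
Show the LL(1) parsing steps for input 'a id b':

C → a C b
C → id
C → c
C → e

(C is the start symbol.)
Stack is shown with the top on the left.

Stack    Input     Action
-------------------------
C $      a id b $  output C → a C b
a C b $  a id b $  match 'a'
C b $    id b $    output C → id
id b $   id b $    match 'id'
b $      b $       match 'b'
$        $         accept

The string is accepted.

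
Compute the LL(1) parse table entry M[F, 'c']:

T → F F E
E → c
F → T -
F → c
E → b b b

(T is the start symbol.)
F → T -, F → c

To find M[F, 'c'], we find productions for F where 'c' is in the predict set (PREDICT(N → α) = (FIRST(α) \ {ε}) ∪ (FOLLOW(N) if α ⇒* ε)).

Relevant sets:
  FIRST(T) = { 'c' }

F → T -: PREDICT = { 'c' }
  'c' is in predict set, so this production goes in M[F, 'c']
F → c: PREDICT = { 'c' }
  'c' is in predict set, so this production goes in M[F, 'c']

M[F, 'c'] = F → T -, F → c  (a multiply-defined cell — the grammar is not LL(1))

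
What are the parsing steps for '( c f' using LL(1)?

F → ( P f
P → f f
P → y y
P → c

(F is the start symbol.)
Stack is shown with the top on the left.

Stack    Input    Action
------------------------
F $      ( c f $  output F → ( P f
( P f $  ( c f $  match '('
P f $    c f $    output P → c
c f $    c f $    match 'c'
f $      f $      match 'f'
$        $        accept

The string is accepted.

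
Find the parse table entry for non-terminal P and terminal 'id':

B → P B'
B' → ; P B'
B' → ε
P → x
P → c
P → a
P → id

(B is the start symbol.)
P → id

To find M[P, 'id'], we find productions for P where 'id' is in the predict set (PREDICT(N → α) = (FIRST(α) \ {ε}) ∪ (FOLLOW(N) if α ⇒* ε)).

P → x: PREDICT = { 'x' }
P → c: PREDICT = { 'c' }
P → a: PREDICT = { 'a' }
P → id: PREDICT = { 'id' }
  'id' is in predict set, so this production goes in M[P, 'id']

M[P, 'id'] = P → id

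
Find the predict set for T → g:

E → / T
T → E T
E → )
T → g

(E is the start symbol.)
PREDICT(T → g) = (FIRST(RHS) \ {ε}) ∪ (FOLLOW(T) if ε ∈ FIRST(RHS), i.e. RHS ⇒* ε)
FIRST(g) = { 'g' }
ε ∉ FIRST(g), so FOLLOW(T) is not added.
PREDICT(T → g) = { 'g' }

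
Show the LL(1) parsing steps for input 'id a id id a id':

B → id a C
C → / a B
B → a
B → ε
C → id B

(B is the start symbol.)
LL(1) parsing maintains a stack (initially the start symbol over $) and the input. At each step: if the stack top is a terminal, match it against the current input token; if it is a non-terminal N, replace it with the RHS of M[N, lookahead] (the unique production whose predict set contains the lookahead).

Stack is shown with the top on the left.

Stack     Input              Action
-----------------------------------
B $       id a id id a id $  output B → id a C
id a C $  id a id id a id $  match 'id'
a C $     a id id a id $     match 'a'
C $       id id a id $       output C → id B
id B $    id id a id $       match 'id'
B $       id a id $          output B → id a C
id a C $  id a id $          match 'id'
a C $     a id $             match 'a'
C $       id $               output C → id B
id B $    id $               match 'id'
B $       $                  output B → ε
$         $                  accept

The string is accepted.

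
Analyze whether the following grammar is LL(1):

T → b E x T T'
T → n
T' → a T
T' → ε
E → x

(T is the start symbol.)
No. Predict set conflict for T': { 'a' }

A grammar is LL(1) if for each non-terminal N with multiple productions, the predict sets of those productions are pairwise disjoint, where PREDICT(N → α) = (FIRST(α) \ {ε}) ∪ (FOLLOW(N) if α ⇒* ε).

Relevant sets:
  FOLLOW(T') = { $, 'a' }

For T:
  PREDICT(T → b E x T T') = { 'b' }
  PREDICT(T → n) = { 'n' }
For T':
  PREDICT(T' → a T) = { 'a' }
  PREDICT(T' → ε) = { $, 'a' }
E has a single production, so nothing to check there.

Conflict found: Predict set conflict for T': { 'a' }
The grammar is NOT LL(1).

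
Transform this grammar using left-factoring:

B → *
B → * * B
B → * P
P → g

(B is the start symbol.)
Left-factoring transforms A → αβ₁ | αβ₂ into A → αA' and A' → β₁ | β₂
(α is the longest common prefix among the alternatives). Repeat until
no nonterminal has two alternatives with a common prefix.

Round 1: B has alternatives sharing prefix '*'. Introduce B': B → * B'
  Add: B' → ε
  Add: B' → * B
  Add: B' → P

No remaining common prefixes — done.

Resulting grammar:
B → * B'
B' → ε
B' → * B
B' → P
P → g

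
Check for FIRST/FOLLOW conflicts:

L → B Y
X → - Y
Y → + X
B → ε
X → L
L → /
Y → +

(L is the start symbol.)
No FIRST/FOLLOW conflicts.

A FIRST/FOLLOW conflict occurs when a non-terminal N has a nullable alternative N → β (β ⇒* ε) and another alternative N → α with FIRST(α) ∩ FOLLOW(N) ≠ ∅: on such a lookahead the parser cannot decide between expanding α and letting N vanish via β.

Nullable non-terminals: B.
B has a nullable alternative but only one production, so nothing to check.

L, X, Y have no nullable alternative, so no FIRST/FOLLOW check is needed there.

No FIRST/FOLLOW conflicts found.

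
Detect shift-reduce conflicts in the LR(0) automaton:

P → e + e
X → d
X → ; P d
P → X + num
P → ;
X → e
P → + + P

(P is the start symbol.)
Yes — I2: [P → ; .] vs [P → . + + P]; I6: [X → e .] vs [P → e . + e]

A shift-reduce conflict occurs when an LR(0) state has both:
  - a complete (reduce) item [A → α .] (dot at the end), and
  - a shift item [B → β . c γ] (dot before a terminal).

Augment with P' → P and build the canonical LR(0) collection (I0 = CLOSURE({[P' → . P]}), then GOTO on every symbol after a dot until no new states appear). It has 15 states:
  I0: { [P → . + + P], [P → . ;], [P → . X + num], [P → . e + e], [P' → . P], [X → . ; P d], [X → . d], [X → . e] }  — shift
  I1: { [P → + . + P] }  — shift
  I2: { [P → . + + P], [P → . ;], [P → . X + num], [P → . e + e], [P → ; .], [X → . ; P d], [X → . d], [X → . e], [X → ; . P d] }  — shift, reduce
  I3: { [P' → P .] }  — accept
  I4: { [P → X . + num] }  — shift
  I5: { [X → d .] }  — reduce
  I6: { [P → e . + e], [X → e .] }  — shift, reduce
  I7: { [P → e + . e] }  — shift
  I8: { [P → e + e .] }  — reduce
  I9: { [P → X + . num] }  — shift
  I10: { [P → X + num .] }  — reduce
  I11: { [X → ; P . d] }  — shift
  I12: { [X → ; P d .] }  — reduce
  I13: { [P → + + . P], [P → . + + P], [P → . ;], [P → . X + num], [P → . e + e], [X → . ; P d], [X → . d], [X → . e] }  — shift
  I14: { [P → + + P .] }  — reduce

I2 contains reduce item [P → ; .] and shift items [P → . + + P], [P → . ;], [P → . e + e], [X → . ; P d], [X → . d], [X → . e] — shift-reduce conflict.
I6 contains reduce item [X → e .] and shift item [P → e . + e] — shift-reduce conflict.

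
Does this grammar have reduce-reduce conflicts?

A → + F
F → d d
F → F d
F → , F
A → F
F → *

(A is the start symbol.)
No reduce-reduce conflicts

Augment with A' → A and build the canonical LR(0) collection (I0 = CLOSURE({[A' → . A]}), then GOTO on every symbol after a dot until no new states appear). It has 11 states:
  I0: { [A → . + F], [A → . F], [A' → . A], [F → . *], [F → . , F], [F → . F d], [F → . d d] }  — shift
  I1: { [F → * .] }  — reduce
  I2: { [A → + . F], [F → . *], [F → . , F], [F → . F d], [F → . d d] }  — shift
  I3: { [F → , . F], [F → . *], [F → . , F], [F → . F d], [F → . d d] }  — shift
  I4: { [A' → A .] }  — accept
  I5: { [A → F .], [F → F . d] }  — shift, reduce
  I6: { [F → d . d] }  — shift
  I7: { [F → d d .] }  — reduce
  I8: { [F → F d .] }  — reduce
  I9: { [F → , F .], [F → F . d] }  — shift, reduce
  I10: { [A → + F .], [F → F . d] }  — shift, reduce

No state contains more than one complete item.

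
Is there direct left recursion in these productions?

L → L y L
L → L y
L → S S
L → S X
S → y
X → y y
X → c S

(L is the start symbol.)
Direct left recursion occurs when N → N α for some non-terminal N (the right-hand side begins with the left-hand side itself).

L → L y L: LEFT RECURSIVE (starts with L)
L → L y: LEFT RECURSIVE (starts with L)
L → S S: starts with S
L → S X: starts with S
S → y: starts with y
X → y y: starts with y
X → c S: starts with c

The grammar has direct left recursion on: L.

Answer: Yes, L is left-recursive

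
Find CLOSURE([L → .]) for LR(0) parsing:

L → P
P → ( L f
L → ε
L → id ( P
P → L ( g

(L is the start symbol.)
{ [L → .] }

Start with: [L → .]
The dot is at the end, so nothing is added.

CLOSURE = { [L → .] }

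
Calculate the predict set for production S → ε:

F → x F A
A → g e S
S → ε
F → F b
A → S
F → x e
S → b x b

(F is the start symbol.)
{ $, 'b', 'g' }

PREDICT(S → ε) = (FIRST(RHS) \ {ε}) ∪ (FOLLOW(S) if ε ∈ FIRST(RHS), i.e. RHS ⇒* ε)
The right-hand side is ε (FIRST(ε) = { ε }), so the predict set is FOLLOW(S) = { $, 'b', 'g' }
PREDICT(S → ε) = { $, 'b', 'g' }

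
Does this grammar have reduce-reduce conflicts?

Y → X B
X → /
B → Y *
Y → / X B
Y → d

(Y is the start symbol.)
Augment with Y' → Y and build the canonical LR(0) collection (I0 = CLOSURE({[Y' → . Y]}), then GOTO on every symbol after a dot until no new states appear). It has 11 states:
  I0: { [X → . /], [Y → . / X B], [Y → . X B], [Y → . d], [Y' → . Y] }  — shift
  I1: { [X → . /], [X → / .], [Y → / . X B] }  — shift, reduce
  I2: { [B → . Y *], [X → . /], [Y → . / X B], [Y → . X B], [Y → . d], [Y → X . B] }  — shift
  I3: { [Y' → Y .] }  — accept
  I4: { [Y → d .] }  — reduce
  I5: { [Y → X B .] }  — reduce
  I6: { [B → Y . *] }  — shift
  I7: { [B → Y * .] }  — reduce
  I8: { [X → / .] }  — reduce
  I9: { [B → . Y *], [X → . /], [Y → . / X B], [Y → . X B], [Y → . d], [Y → / X . B] }  — shift
  I10: { [Y → / X B .] }  — reduce

No state contains more than one complete item.

Answer: No reduce-reduce conflicts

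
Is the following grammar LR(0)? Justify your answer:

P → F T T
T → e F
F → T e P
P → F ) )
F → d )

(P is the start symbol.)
Yes, the grammar is LR(0)

A grammar is LR(0) if no state in the canonical LR(0) collection has:
  - both a shift item (dot before a terminal) and a complete item (shift-reduce conflict), or
  - two or more complete items (reduce-reduce conflict; the accept item [P' → P .] counts as a complete item here).

Augment with P' → P and build the canonical LR(0) collection (I0 = CLOSURE({[P' → . P]}), then GOTO on every symbol after a dot until no new states appear). It has 14 states:
  I0: { [F → . T e P], [F → . d )], [P → . F ) )], [P → . F T T], [P' → . P], [T → . e F] }  — shift
  I1: { [P → F . ) )], [P → F . T T], [T → . e F] }  — shift
  I2: { [P' → P .] }  — accept
  I3: { [F → T . e P] }  — shift
  I4: { [F → d . )] }  — shift
  I5: { [F → . T e P], [F → . d )], [T → . e F], [T → e . F] }  — shift
  I6: { [T → e F .] }  — reduce
  I7: { [F → d ) .] }  — reduce
  I8: { [F → . T e P], [F → . d )], [F → T e . P], [P → . F ) )], [P → . F T T], [T → . e F] }  — shift
  I9: { [F → T e P .] }  — reduce
  I10: { [P → F ) . )] }  — shift
  I11: { [P → F T . T], [T → . e F] }  — shift
  I12: { [P → F T T .] }  — reduce
  I13: { [P → F ) ) .] }  — reduce

Every state is either a pure shift/goto state or contains exactly one complete item and nothing to shift — no conflicts. The grammar is LR(0).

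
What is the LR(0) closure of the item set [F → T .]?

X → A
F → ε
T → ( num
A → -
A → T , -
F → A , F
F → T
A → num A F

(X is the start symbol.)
To compute CLOSURE, for each item [A → α.Bβ] where B is a non-terminal, add [B → .γ] for all productions B → γ; repeat for the newly added items until nothing changes.

Start with: [F → T .]
The dot is at the end, so nothing is added.

CLOSURE = { [F → T .] }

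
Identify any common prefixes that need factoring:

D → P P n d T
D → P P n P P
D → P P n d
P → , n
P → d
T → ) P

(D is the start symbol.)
Yes, D has productions with common prefix 'P P n'

Left-factoring is needed when two productions for the same non-terminal
share a common prefix on the right-hand side.

Productions for D:
  D → P P n d T
  D → P P n P P
  D → P P n d
Productions for P:
  P → , n
  P → d

Found common prefix 'P P n' in productions for D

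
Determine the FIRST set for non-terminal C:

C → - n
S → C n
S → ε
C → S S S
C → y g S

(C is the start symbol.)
To compute FIRST(C), examine every production with C on the left-hand side, reading each right-hand side left to right until a non-nullable symbol is reached.

FIRST sets of the other non-terminals involved (by the same procedure, iterated to a fixed point):
  FIRST(S) = { '-', 'n', 'y', ε }

From C → - n:
  - '-' is a terminal: add '-' and stop
From C → S S S:
  - S is a non-terminal: add FIRST(S) \ {ε} = { '-', 'n', 'y' }
    S is nullable, so continue to the next symbol
  - S is a non-terminal: add FIRST(S) \ {ε} = { '-', 'n', 'y' }
    S is nullable, so continue to the next symbol
  - S is a non-terminal: add FIRST(S) \ {ε} = { '-', 'n', 'y' }
    S is nullable and nothing follows, so the whole right-hand side can vanish: ε ∈ FIRST(C)
From C → y g S:
  - y is a terminal: add 'y' and stop

Collecting: FIRST(C) = { '-', 'n', 'y', ε }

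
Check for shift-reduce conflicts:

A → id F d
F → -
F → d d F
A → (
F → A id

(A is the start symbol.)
No shift-reduce conflicts

A shift-reduce conflict occurs when an LR(0) state has both:
  - a complete (reduce) item [A → α .] (dot at the end), and
  - a shift item [B → β . c γ] (dot before a terminal).

Augment with A' → A and build the canonical LR(0) collection (I0 = CLOSURE({[A' → . A]}), then GOTO on every symbol after a dot until no new states appear). It has 12 states:
  I0: { [A → . (], [A → . id F d], [A' → . A] }  — shift
  I1: { [A → ( .] }  — reduce
  I2: { [A' → A .] }  — accept
  I3: { [A → . (], [A → . id F d], [A → id . F d], [F → . -], [F → . A id], [F → . d d F] }  — shift
  I4: { [F → - .] }  — reduce
  I5: { [F → A . id] }  — shift
  I6: { [A → id F . d] }  — shift
  I7: { [F → d . d F] }  — shift
  I8: { [A → . (], [A → . id F d], [F → . -], [F → . A id], [F → . d d F], [F → d d . F] }  — shift
  I9: { [F → d d F .] }  — reduce
  I10: { [A → id F d .] }  — reduce
  I11: { [F → A id .] }  — reduce

No state contains both a complete item and a shift item.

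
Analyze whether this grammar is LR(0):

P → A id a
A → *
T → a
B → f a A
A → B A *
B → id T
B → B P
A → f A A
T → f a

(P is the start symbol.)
Yes, the grammar is LR(0)

Augment with P' → P and build the canonical LR(0) collection (I0 = CLOSURE({[P' → . P]}), then GOTO on every symbol after a dot until no new states appear). It has 20 states:
  I0: { [A → . *], [A → . B A *], [A → . f A A], [B → . B P], [B → . f a A], [B → . id T], [P → . A id a], [P' → . P] }  — shift
  I1: { [A → * .] }  — reduce
  I2: { [P → A . id a] }  — shift
  I3: { [A → . *], [A → . B A *], [A → . f A A], [A → B . A *], [B → . B P], [B → . f a A], [B → . id T], [B → B . P], [P → . A id a] }  — shift
  I4: { [P' → P .] }  — accept
  I5: { [A → . *], [A → . B A *], [A → . f A A], [A → f . A A], [B → . B P], [B → . f a A], [B → . id T], [B → f . a A] }  — shift
  I6: { [B → id . T], [T → . a], [T → . f a] }  — shift
  I7: { [B → id T .] }  — reduce
  I8: { [T → a .] }  — reduce
  I9: { [T → f . a] }  — shift
  I10: { [T → f a .] }  — reduce
  I11: { [A → . *], [A → . B A *], [A → . f A A], [A → f A . A], [B → . B P], [B → . f a A], [B → . id T] }  — shift
  I12: { [A → . *], [A → . B A *], [A → . f A A], [B → . B P], [B → . f a A], [B → . id T], [B → f a . A] }  — shift
  I13: { [B → f a A .] }  — reduce
  I14: { [A → f A A .] }  — reduce
  I15: { [A → B A . *], [P → A . id a] }  — shift
  I16: { [B → B P .] }  — reduce
  I17: { [A → B A * .] }  — reduce
  I18: { [P → A id . a] }  — shift
  I19: { [P → A id a .] }  — reduce

Every state is either a pure shift/goto state or contains exactly one complete item and nothing to shift — no conflicts. The grammar is LR(0).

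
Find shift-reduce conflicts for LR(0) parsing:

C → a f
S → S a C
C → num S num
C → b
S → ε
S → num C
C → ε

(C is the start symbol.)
Yes — I0: [C → .] vs [C → . a f]; I4: [S → .] vs [S → . num C]; I6: [C → .] vs [C → . a f]; I8: [C → .] vs [C → . a f]

Augment with C' → C and build the canonical LR(0) collection (I0 = CLOSURE({[C' → . C]}), then GOTO on every symbol after a dot until no new states appear). It has 12 states:
  I0: { [C → . a f], [C → . b], [C → . num S num], [C → .], [C' → . C] }  — shift, reduce
  I1: { [C' → C .] }  — accept
  I2: { [C → a . f] }  — shift
  I3: { [C → b .] }  — reduce
  I4: { [C → num . S num], [S → . S a C], [S → . num C], [S → .] }  — shift, reduce
  I5: { [C → num S . num], [S → S . a C] }  — shift
  I6: { [C → . a f], [C → . b], [C → . num S num], [C → .], [S → num . C] }  — shift, reduce
  I7: { [S → num C .] }  — reduce
  I8: { [C → . a f], [C → . b], [C → . num S num], [C → .], [S → S a . C] }  — shift, reduce
  I9: { [C → num S num .] }  — reduce
  I10: { [S → S a C .] }  — reduce
  I11: { [C → a f .] }  — reduce

I0 contains reduce item [C → .] and shift items [C → . a f], [C → . b], [C → . num S num] — shift-reduce conflict.
I4 contains reduce item [S → .] and shift item [S → . num C] — shift-reduce conflict.
I6 contains reduce item [C → .] and shift items [C → . a f], [C → . b], [C → . num S num] — shift-reduce conflict.
I8 contains reduce item [C → .] and shift items [C → . a f], [C → . b], [C → . num S num] — shift-reduce conflict.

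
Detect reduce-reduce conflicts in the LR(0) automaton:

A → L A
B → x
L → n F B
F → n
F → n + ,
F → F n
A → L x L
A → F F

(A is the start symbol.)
Yes — I17: [F → F n .] vs [F → n .]

A reduce-reduce conflict occurs when an LR(0) state has two complete items [A → α .] and [B → β .] — both call for a reduction, and with no lookahead the parser cannot choose between them.

Augment with A' → A and build the canonical LR(0) collection (I0 = CLOSURE({[A' → . A]}), then GOTO on every symbol after a dot until no new states appear). It has 18 states:
  I0: { [A → . F F], [A → . L A], [A → . L x L], [A' → . A], [F → . F n], [F → . n + ,], [F → . n], [L → . n F B] }  — shift
  I1: { [A' → A .] }  — accept
  I2: { [A → F . F], [F → . F n], [F → . n + ,], [F → . n], [F → F . n] }  — shift
  I3: { [A → . F F], [A → . L A], [A → . L x L], [A → L . A], [A → L . x L], [F → . F n], [F → . n + ,], [F → . n], [L → . n F B] }  — shift
  I4: { [F → . F n], [F → . n + ,], [F → . n], [F → n . + ,], [F → n .], [L → n . F B] }  — shift, reduce
  I5: { [F → n + . ,] }  — shift
  I6: { [B → . x], [F → F . n], [L → n F . B] }  — shift
  I7: { [F → n . + ,], [F → n .] }  — shift, reduce
  I8: { [L → n F B .] }  — reduce
  I9: { [F → F n .] }  — reduce
  I10: { [B → x .] }  — reduce
  I11: { [F → n + , .] }  — reduce
  I12: { [A → L A .] }  — reduce
  I13: { [A → L x . L], [L → . n F B] }  — shift
  I14: { [A → L x L .] }  — reduce
  I15: { [F → . F n], [F → . n + ,], [F → . n], [L → n . F B] }  — shift
  I16: { [A → F F .], [F → F . n] }  — shift, reduce
  I17: { [F → F n .], [F → n . + ,], [F → n .] }  — shift, 2 reduces

I17 contains complete items [F → F n .], [F → n .] — reduce-reduce conflict.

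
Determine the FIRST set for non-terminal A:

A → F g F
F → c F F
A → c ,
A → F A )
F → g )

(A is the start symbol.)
FIRST sets of the other non-terminals involved (by the same procedure, iterated to a fixed point):
  FIRST(F) = { 'c', 'g' }

From A → F g F:
  - F is a non-terminal: add FIRST(F) \ {ε} = { 'c', 'g' }
    F is not nullable, so stop
From A → c ,:
  - c is a terminal: add 'c' and stop
From A → F A ):
  - F is a non-terminal: add FIRST(F) \ {ε} = { 'c', 'g' }
    F is not nullable, so stop

Collecting: FIRST(A) = { 'c', 'g' }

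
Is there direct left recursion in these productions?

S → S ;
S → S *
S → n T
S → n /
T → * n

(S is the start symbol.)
S → S ;: LEFT RECURSIVE (starts with S)
S → S *: LEFT RECURSIVE (starts with S)
S → n T: starts with n
S → n /: starts with n
T → * n: starts with '*'

The grammar has direct left recursion on: S.

Answer: Yes, S is left-recursive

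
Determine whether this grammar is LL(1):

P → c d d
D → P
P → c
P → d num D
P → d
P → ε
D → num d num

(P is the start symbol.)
No. Predict set conflict for P: { 'c' }

A grammar is LL(1) if for each non-terminal N with multiple productions, the predict sets of those productions are pairwise disjoint, where PREDICT(N → α) = (FIRST(α) \ {ε}) ∪ (FOLLOW(N) if α ⇒* ε).

Relevant sets:
  FIRST(P) = { 'c', 'd', ε }
  FOLLOW(P) = { $ }
  FOLLOW(D) = { $ }

For P:
  PREDICT(P → c d d) = { 'c' }
  PREDICT(P → c) = { 'c' }
  PREDICT(P → d num D) = { 'd' }
  PREDICT(P → d) = { 'd' }
  PREDICT(P → ε) = { $ }
For D:
  PREDICT(D → P) = { $, 'c', 'd' }
  PREDICT(D → num d num) = { 'num' }

Conflict found: Predict set conflict for P: { 'c' }
The grammar is NOT LL(1).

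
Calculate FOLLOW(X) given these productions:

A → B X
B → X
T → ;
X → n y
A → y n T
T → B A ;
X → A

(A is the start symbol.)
To compute FOLLOW(X), find every occurrence of X on a right-hand side N → α X β: add FIRST(β) \ {ε}, and if β is empty or nullable also add FOLLOW(N). Iterate to a fixed point.

In A → B X: X is at the end, add FOLLOW(A)
In B → X: X is at the end, add FOLLOW(B)

The FOLLOW sets referred to above (computed the same way, to a fixed point):
  FOLLOW(A) = { $, ';', 'n', 'y' }
  FOLLOW(B) = { 'n', 'y' }

Taking the union: FOLLOW(X) = { $, ';', 'n', 'y' }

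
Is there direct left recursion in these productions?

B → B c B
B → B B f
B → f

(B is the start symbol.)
Yes, B is left-recursive

B → B c B: LEFT RECURSIVE (starts with B)
B → B B f: LEFT RECURSIVE (starts with B)
B → f: starts with f

The grammar has direct left recursion on: B.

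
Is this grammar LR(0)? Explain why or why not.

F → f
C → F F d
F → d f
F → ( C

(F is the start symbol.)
Augment with F' → F and build the canonical LR(0) collection (I0 = CLOSURE({[F' → . F]}), then GOTO on every symbol after a dot until no new states appear). It has 10 states:
  I0: { [F → . ( C], [F → . d f], [F → . f], [F' → . F] }  — shift
  I1: { [C → . F F d], [F → ( . C], [F → . ( C], [F → . d f], [F → . f] }  — shift
  I2: { [F' → F .] }  — accept
  I3: { [F → d . f] }  — shift
  I4: { [F → f .] }  — reduce
  I5: { [F → d f .] }  — reduce
  I6: { [F → ( C .] }  — reduce
  I7: { [C → F . F d], [F → . ( C], [F → . d f], [F → . f] }  — shift
  I8: { [C → F F . d] }  — shift
  I9: { [C → F F d .] }  — reduce

Every state is either a pure shift/goto state or contains exactly one complete item and nothing to shift — no conflicts. The grammar is LR(0).

Answer: Yes, the grammar is LR(0)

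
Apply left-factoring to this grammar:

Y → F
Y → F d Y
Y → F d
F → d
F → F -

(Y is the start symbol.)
Left-factoring transforms A → αβ₁ | αβ₂ into A → αA' and A' → β₁ | β₂
(α is the longest common prefix among the alternatives). Repeat until
no nonterminal has two alternatives with a common prefix.

Round 1: Y has alternatives sharing prefix 'F'. Introduce Y': Y → F Y'
  Add: Y' → ε
  Add: Y' → d Y
  Add: Y' → d

Round 2: Y' has alternatives sharing prefix 'd'. Introduce Y'': Y' → d Y''
  Add: Y'' → Y
  Add: Y'' → ε

No remaining common prefixes — done.

Resulting grammar:
Y → F Y'
Y' → ε
Y' → d Y''
Y'' → Y
Y'' → ε
F → d
F → F -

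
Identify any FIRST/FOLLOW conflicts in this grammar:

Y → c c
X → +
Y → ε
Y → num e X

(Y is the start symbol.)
No FIRST/FOLLOW conflicts.

A FIRST/FOLLOW conflict occurs when a non-terminal N has a nullable alternative N → β (β ⇒* ε) and another alternative N → α with FIRST(α) ∩ FOLLOW(N) ≠ ∅: on such a lookahead the parser cannot decide between expanding α and letting N vanish via β.

Nullable non-terminals: Y.

Y: nullable alternative(s) Y → ε; FOLLOW(Y) = { $ }
  Y → c c: FIRST \ {ε} = { 'c' } — disjoint from FOLLOW(Y)
  Y → ε: FIRST \ {ε} = { } — this is the only nullable alternative, skip
  Y → num e X: FIRST \ {ε} = { 'num' } — disjoint from FOLLOW(Y)

X has no nullable alternative, so no FIRST/FOLLOW check is needed there.

No FIRST/FOLLOW conflicts found.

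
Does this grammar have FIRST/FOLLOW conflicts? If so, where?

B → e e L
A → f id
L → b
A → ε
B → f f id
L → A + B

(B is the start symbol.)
No FIRST/FOLLOW conflicts.

A FIRST/FOLLOW conflict occurs when a non-terminal N has a nullable alternative N → β (β ⇒* ε) and another alternative N → α with FIRST(α) ∩ FOLLOW(N) ≠ ∅: on such a lookahead the parser cannot decide between expanding α and letting N vanish via β.

Nullable non-terminals: A.

A: nullable alternative(s) A → ε; FOLLOW(A) = { '+' }
  A → f id: FIRST \ {ε} = { 'f' } — disjoint from FOLLOW(A)
  A → ε: FIRST \ {ε} = { } — this is the only nullable alternative, skip

B, L have no nullable alternative, so no FIRST/FOLLOW check is needed there.

No FIRST/FOLLOW conflicts found.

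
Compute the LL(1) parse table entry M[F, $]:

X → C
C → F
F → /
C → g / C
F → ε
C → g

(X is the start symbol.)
To find M[F, $], we find productions for F where $ is in the predict set (PREDICT(N → α) = (FIRST(α) \ {ε}) ∪ (FOLLOW(N) if α ⇒* ε)).

Relevant sets:
  FOLLOW(F) = { $ }

F → /: PREDICT = { '/' }
F → ε: PREDICT = { $ }
  $ is in predict set, so this production goes in M[F, $]

M[F, $] = F → ε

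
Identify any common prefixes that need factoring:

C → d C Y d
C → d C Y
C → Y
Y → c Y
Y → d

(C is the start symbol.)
Left-factoring is needed when two productions for the same non-terminal
share a common prefix on the right-hand side.

Productions for C:
  C → d C Y d
  C → d C Y
  C → Y
Productions for Y:
  Y → c Y
  Y → d

Found common prefix 'd C Y' in productions for C

Answer: Yes, C has productions with common prefix 'd C Y'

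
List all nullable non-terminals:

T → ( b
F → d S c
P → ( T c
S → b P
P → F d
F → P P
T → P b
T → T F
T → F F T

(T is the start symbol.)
None

There are no ε-productions, so no non-terminal can derive ε.
No non-terminals are nullable.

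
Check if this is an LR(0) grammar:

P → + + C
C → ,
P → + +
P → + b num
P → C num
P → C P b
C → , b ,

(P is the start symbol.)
No. Shift-reduce conflict between [C → , .] and [C → , . b ,]

Augment with P' → P and build the canonical LR(0) collection (I0 = CLOSURE({[P' → . P]}), then GOTO on every symbol after a dot until no new states appear). It has 14 states:
  I0: { [C → . , b ,], [C → . ,], [P → . + + C], [P → . + +], [P → . + b num], [P → . C P b], [P → . C num], [P' → . P] }  — shift
  I1: { [P → + . + C], [P → + . +], [P → + . b num] }  — shift
  I2: { [C → , . b ,], [C → , .] }  — shift, reduce
  I3: { [C → . , b ,], [C → . ,], [P → . + + C], [P → . + +], [P → . + b num], [P → . C P b], [P → . C num], [P → C . P b], [P → C . num] }  — shift
  I4: { [P' → P .] }  — accept
  I5: { [P → C P . b] }  — shift
  I6: { [P → C num .] }  — reduce
  I7: { [P → C P b .] }  — reduce
  I8: { [C → , b . ,] }  — shift
  I9: { [C → , b , .] }  — reduce
  I10: { [C → . , b ,], [C → . ,], [P → + + . C], [P → + + .] }  — shift, reduce
  I11: { [P → + b . num] }  — shift
  I12: { [P → + b num .] }  — reduce
  I13: { [P → + + C .] }  — reduce

Conflict in state I2:
  Shift-reduce conflict between [C → , .] and [C → , . b ,]
So the grammar is NOT LR(0).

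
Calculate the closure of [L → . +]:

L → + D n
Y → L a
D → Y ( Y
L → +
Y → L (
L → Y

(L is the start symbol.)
To compute CLOSURE, for each item [A → α.Bβ] where B is a non-terminal, add [B → .γ] for all productions B → γ; repeat for the newly added items until nothing changes.

Start with: [L → . +]
The dot precedes the terminal '+', so nothing is added.

CLOSURE = { [L → . +] }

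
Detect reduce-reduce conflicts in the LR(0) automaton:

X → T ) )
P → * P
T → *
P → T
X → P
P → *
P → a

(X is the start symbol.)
A reduce-reduce conflict occurs when an LR(0) state has two complete items [A → α .] and [B → β .] — both call for a reduction, and with no lookahead the parser cannot choose between them.

Augment with X' → X and build the canonical LR(0) collection (I0 = CLOSURE({[X' → . X]}), then GOTO on every symbol after a dot until no new states appear). It has 10 states:
  I0: { [P → . * P], [P → . *], [P → . T], [P → . a], [T → . *], [X → . P], [X → . T ) )], [X' → . X] }  — shift
  I1: { [P → * . P], [P → * .], [P → . * P], [P → . *], [P → . T], [P → . a], [T → * .], [T → . *] }  — shift, 2 reduces
  I2: { [X → P .] }  — reduce
  I3: { [P → T .], [X → T . ) )] }  — shift, reduce
  I4: { [X' → X .] }  — accept
  I5: { [P → a .] }  — reduce
  I6: { [X → T ) . )] }  — shift
  I7: { [X → T ) ) .] }  — reduce
  I8: { [P → * P .] }  — reduce
  I9: { [P → T .] }  — reduce

I1 contains complete items [P → * .], [T → * .] — reduce-reduce conflict.

Answer: Yes — I1: [P → * .] vs [T → * .]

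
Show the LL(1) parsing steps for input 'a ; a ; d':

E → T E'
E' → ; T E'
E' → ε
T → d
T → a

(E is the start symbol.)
LL(1) parsing maintains a stack (initially the start symbol over $) and the input. At each step: if the stack top is a terminal, match it against the current input token; if it is a non-terminal N, replace it with the RHS of M[N, lookahead] (the unique production whose predict set contains the lookahead).

Stack is shown with the top on the left.

Stack     Input        Action
-----------------------------
E $       a ; a ; d $  output E → T E'
T E' $    a ; a ; d $  output T → a
a E' $    a ; a ; d $  match 'a'
E' $      ; a ; d $    output E' → ; T E'
; T E' $  ; a ; d $    match ';'
T E' $    a ; d $      output T → a
a E' $    a ; d $      match 'a'
E' $      ; d $        output E' → ; T E'
; T E' $  ; d $        match ';'
T E' $    d $          output T → d
d E' $    d $          match 'd'
E' $      $            output E' → ε
$         $            accept

The string is accepted.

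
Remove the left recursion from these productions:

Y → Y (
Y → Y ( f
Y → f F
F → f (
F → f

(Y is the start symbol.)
Y is directly left-recursive. The standard transformation for
  A → A α₁ | ... | A α_m | β₁ | ... | β_n
is
  A  → β₁ A' | ... | β_n A'
  A' → α₁ A' | ... | α_m A' | ε

Y → f F becomes Y → f F Y'
Y → Y ( becomes Y' → ( Y'
Y → Y ( f becomes Y' → ( f Y'
Add Y' → ε

Productions for other non-terminals are unchanged:
  F → f (
  F → f

Resulting grammar:
Y → f F Y'
Y' → ( Y'
Y' → ( f Y'
Y' → ε
F → f (
F → f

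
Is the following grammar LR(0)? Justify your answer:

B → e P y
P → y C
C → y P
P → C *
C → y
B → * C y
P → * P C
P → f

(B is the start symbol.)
A grammar is LR(0) if no state in the canonical LR(0) collection has:
  - both a shift item (dot before a terminal) and a complete item (shift-reduce conflict), or
  - two or more complete items (reduce-reduce conflict; the accept item [B' → B .] counts as a complete item here).

Augment with B' → B and build the canonical LR(0) collection (I0 = CLOSURE({[B' → . B]}), then GOTO on every symbol after a dot until no new states appear). It has 18 states:
  I0: { [B → . * C y], [B → . e P y], [B' → . B] }  — shift
  I1: { [B → * . C y], [C → . y P], [C → . y] }  — shift
  I2: { [B' → B .] }  — accept
  I3: { [B → e . P y], [C → . y P], [C → . y], [P → . * P C], [P → . C *], [P → . f], [P → . y C] }  — shift
  I4: { [C → . y P], [C → . y], [P → * . P C], [P → . * P C], [P → . C *], [P → . f], [P → . y C] }  — shift
  I5: { [P → C . *] }  — shift
  I6: { [B → e P . y] }  — shift
  I7: { [P → f .] }  — reduce
  I8: { [C → . y P], [C → . y], [C → y . P], [C → y .], [P → . * P C], [P → . C *], [P → . f], [P → . y C], [P → y . C] }  — shift, reduce
  I9: { [P → C . *], [P → y C .] }  — shift, reduce
  I10: { [C → y P .] }  — reduce
  I11: { [P → C * .] }  — reduce
  I12: { [B → e P y .] }  — reduce
  I13: { [C → . y P], [C → . y], [P → * P . C] }  — shift
  I14: { [P → * P C .] }  — reduce
  I15: { [C → . y P], [C → . y], [C → y . P], [C → y .], [P → . * P C], [P → . C *], [P → . f], [P → . y C] }  — shift, reduce
  I16: { [B → * C . y] }  — shift
  I17: { [B → * C y .] }  — reduce

Conflict in state I8:
  Shift-reduce conflict between [C → y .] and [C → . y]
So the grammar is NOT LR(0).

Answer: No. Shift-reduce conflict between [C → y .] and [C → . y]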